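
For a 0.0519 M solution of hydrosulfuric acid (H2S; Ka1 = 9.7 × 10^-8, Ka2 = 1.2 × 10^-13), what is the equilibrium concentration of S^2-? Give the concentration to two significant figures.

1.2 × 10^-13 M

First ionization gives [H+] ≈ [HS-] = 7.10 × 10^-5 M.
Second step: Ka2 = [H+][S^2-]/[HS-] ≈ [S^2-] (since [H+] ≈ [HS-]).
So [S^2-] ≈ Ka2.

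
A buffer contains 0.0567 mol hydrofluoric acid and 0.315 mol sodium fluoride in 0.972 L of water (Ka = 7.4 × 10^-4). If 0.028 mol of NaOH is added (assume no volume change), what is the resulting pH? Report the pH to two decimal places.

pH = 4.21

OH- converts HF to F-: HF → 0.0287 mol, F- → 0.343 mol.
pKa = −log(7.4 × 10^-4) = 3.131
pH = pKa + log([A⁻]/[HA]) = 3.131 + log(0.343/0.0287) = 3.131 +1.077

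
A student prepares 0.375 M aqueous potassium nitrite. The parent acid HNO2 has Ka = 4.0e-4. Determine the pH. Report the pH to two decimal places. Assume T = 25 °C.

NO2- is the conjugate base of the weak acid HNO2.
Kb = Kw/Ka = 1.0×10^-14 / 4.0 × 10^-4 = 2.50 × 10^-11
Let x = [OH-] at equilibrium. Kb = x²/(0.375 − x).
Neglecting x in the denominator: x = √(2.50 × 10^-11 × 0.375) = 3.06 × 10^-6 M
pOH = 5.51, so pH = 14.00 − pOH = 8.49

pH = 8.49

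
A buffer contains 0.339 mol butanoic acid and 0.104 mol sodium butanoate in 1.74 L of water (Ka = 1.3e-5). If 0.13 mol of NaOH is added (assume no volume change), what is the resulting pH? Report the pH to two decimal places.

pH = 4.94

OH- converts CH3(CH2)2COOH to CH3(CH2)2COO-: CH3(CH2)2COOH → 0.209 mol, CH3(CH2)2COO- → 0.234 mol.
pKa = −log(1.3 × 10^-5) = 4.886
pH = pKa + log([A⁻]/[HA]) = 4.886 + log(0.234/0.209) = 4.886 +0.049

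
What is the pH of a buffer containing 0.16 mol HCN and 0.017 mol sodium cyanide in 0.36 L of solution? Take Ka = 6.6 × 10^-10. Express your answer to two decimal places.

pH = 8.21

pKa = −log(6.6 × 10^-10) = 9.180
Henderson–Hasselbalch: pH = pKa + log([CN-]/[HCN]) = 9.180 + log(0.017/0.16)
pH = 9.180 + (-0.974) = 8.21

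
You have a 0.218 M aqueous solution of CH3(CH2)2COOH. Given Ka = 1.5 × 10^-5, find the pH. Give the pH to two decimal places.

pH = 2.74

CH3(CH2)2COOH ⇌ CH3(CH2)2COO- + H+
Let x = [H+] at equilibrium. Ka = x²/(0.218 − x).
Since Ka ≪ C₀, x ≈ √(Ka·C₀) = 1.81 × 10^-3 M.
(x/C₀ = 0.83% < 5%, so the approximation holds.)
pH = −log[H+] = −log(1.81 × 10^-3) = 2.74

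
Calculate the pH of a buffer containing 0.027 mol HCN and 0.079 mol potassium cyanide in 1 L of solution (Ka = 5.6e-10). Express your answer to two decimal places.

pH = 9.72

pKa = −log(5.6 × 10^-10) = 9.252
Henderson–Hasselbalch: pH = pKa + log([CN-]/[HCN]) = 9.252 + log(0.079/0.027)
pH = 9.252 + (+0.466) = 9.72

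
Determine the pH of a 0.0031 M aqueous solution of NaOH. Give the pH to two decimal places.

NaOH is a strong base; [OH-] = 0.0031 M.
pOH = -log(0.0031) = 2.51
pH = 14.00 - 2.51 = 11.49

pH = 11.49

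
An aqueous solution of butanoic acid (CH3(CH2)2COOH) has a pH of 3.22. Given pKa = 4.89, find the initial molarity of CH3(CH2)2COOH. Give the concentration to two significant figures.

C₀ = 2.9 × 10^-2 M

[H+] = 10^(-3.22) = 6.03 × 10^-4 M = x
Ka = 10^(−4.89) = 1.29 × 10^-5
Ka = x²/(C₀ − x) ⇒ C₀ = x + x²/Ka
C₀ = 6.03 × 10^-4 + (6.03 × 10^-4)²/(1.29 × 10^-5) = 2.88 × 10^-2 M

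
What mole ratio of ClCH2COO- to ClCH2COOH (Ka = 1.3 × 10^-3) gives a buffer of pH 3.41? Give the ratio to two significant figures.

ratio = 3.3

pKa = -log(1.3 × 10^-3) = 2.886
pH = pKa + log(r) ⇒ log(r) = 3.41 − 2.886 = +0.524
r = [ClCH2COO-]/[ClCH2COOH] = 10^(+0.524) = 3.34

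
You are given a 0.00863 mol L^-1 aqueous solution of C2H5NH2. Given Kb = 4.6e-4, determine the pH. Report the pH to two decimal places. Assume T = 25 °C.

C2H5NH2 + H2O ⇌ C2H5NH3+ + OH-
Kb = x²/(0.00863 − x) = 4.6 × 10^-4
x is not negligible relative to C₀; solve x² + 0.00046·x − 3.97e-06 = 0.
x = (−Kb + √(Kb² + 4·Kb·C₀))/2 = 1.78 × 10^-3 M
pOH = −log(1.78 × 10^-3) = 2.75; pH = 14.00 − 2.75 = 11.25

pH = 11.25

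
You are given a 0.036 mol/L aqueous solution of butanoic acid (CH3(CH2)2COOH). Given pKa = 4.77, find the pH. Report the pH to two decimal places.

pH = 3.11

CH3(CH2)2COOH ⇌ CH3(CH2)2COO- + H+
Ka = 10^(−4.77) = 1.70 × 10^-5
From the ICE table, Ka = [H+]²/(0.036 − [H+]) = 1.70 × 10^-5.
Neglecting [H+] in the denominator: [H+] = √(1.70 × 10^-5 × 0.036) = 7.82 × 10^-4 M
Check: 2.2% ionized — well under 5%, approximation valid.
pH = −log[H+] = −log(7.82 × 10^-4) = 3.11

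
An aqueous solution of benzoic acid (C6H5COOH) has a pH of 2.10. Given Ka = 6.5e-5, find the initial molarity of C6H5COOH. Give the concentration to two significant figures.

[H+] = 10^(-2.10) = 7.94 × 10^-3 M = x
Ka = x²/(C₀ − x) ⇒ C₀ = x + x²/Ka
C₀ = 7.94 × 10^-3 + (7.94 × 10^-3)²/(6.5 × 10^-5) = 9.78 × 10^-1 M

C₀ = 9.8 × 10^-1 M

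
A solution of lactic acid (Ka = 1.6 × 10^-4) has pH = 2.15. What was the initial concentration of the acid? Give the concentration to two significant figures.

[H+] = 10^(-2.15) = 7.08 × 10^-3 M = x
Ka = x²/(C₀ − x) ⇒ C₀ = x + x²/Ka
C₀ = 7.08 × 10^-3 + (7.08 × 10^-3)²/(1.6 × 10^-4) = 3.20 × 10^-1 M

C₀ = 3.2 × 10^-1 M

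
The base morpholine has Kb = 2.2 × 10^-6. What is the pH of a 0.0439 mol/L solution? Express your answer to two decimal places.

C4H8ONH + H2O ⇌ C4H8ONH2+ + OH-
From the ICE table, Kb = [OH-]²/(0.0439 − [OH-]) = 2.2 × 10^-6.
Since Kb ≪ C₀, [OH-] ≈ √(Kb·C₀) = 3.11 × 10^-4 M.
Check: 0.71% ionized — well under 5%, approximation valid.
pOH = 3.51, so pH = 14.00 − pOH = 10.49

pH = 10.49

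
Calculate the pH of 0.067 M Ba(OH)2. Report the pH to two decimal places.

Ba(OH)2 is a strong base (each formula unit releases 2 OH-); [OH-] = 0.134 M.
pOH = -log(0.134) = 0.87
pH = 14.00 - 0.87 = 13.13

pH = 13.13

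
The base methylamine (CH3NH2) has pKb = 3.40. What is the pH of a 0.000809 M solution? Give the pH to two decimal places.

CH3NH2 + H2O ⇌ CH3NH3+ + OH-
Kb = 10^(−3.40) = 3.98 × 10^-4
From the ICE table, Kb = [OH-]²/(0.000809 − [OH-]) = 3.98 × 10^-4.
Here C₀/Kb ≈ 2.03, so the small-[OH-] approximation fails. Use the quadratic:
[OH-] = [−0.000398 + √(0.000398² + 1.29e-06)]/2 = 4.02 × 10^-4 M
pOH = −log(4.02 × 10^-4) = 3.40; pH = 14.00 − 3.40 = 10.60

pH = 10.60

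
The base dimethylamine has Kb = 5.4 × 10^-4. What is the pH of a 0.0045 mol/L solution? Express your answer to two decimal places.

(CH3)2NH + H2O ⇌ (CH3)2NH2+ + OH-
Kb = x²/(0.0045 − x) = 5.4 × 10^-4
The 5% rule fails; solving x² + Kb·x − Kb·C₀ = 0 exactly:
x = [−0.00054 + √(0.00054² + 9.72e-06)]/2 = 1.31 × 10^-3 M
pOH = −log(1.31 × 10^-3) = 2.88; pH = 14.00 − 2.88 = 11.12

pH = 11.12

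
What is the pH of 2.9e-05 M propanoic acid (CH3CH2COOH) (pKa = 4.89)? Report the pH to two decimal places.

CH3CH2COOH ⇌ CH3CH2COO- + H+
Ka = 10^(−4.89) = 1.29 × 10^-5
Ka = [H+]²/(2.9e-05 − [H+]) = 1.29 × 10^-5
[H+] is not negligible relative to C₀; solve [H+]² + 1.29e-05·[H+] − 3.74e-10 = 0.
[H+] = (−Ka + √(Ka² + 4·Ka·C₀))/2 = 1.39 × 10^-5 M
pH = −log[H+] = −log(1.39 × 10^-5) = 4.86

pH = 4.86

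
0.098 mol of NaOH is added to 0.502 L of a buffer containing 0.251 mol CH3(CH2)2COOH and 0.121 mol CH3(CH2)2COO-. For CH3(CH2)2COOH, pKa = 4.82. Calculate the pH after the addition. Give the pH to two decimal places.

OH- converts CH3(CH2)2COOH to CH3(CH2)2COO-: CH3(CH2)2COOH → 0.153 mol, CH3(CH2)2COO- → 0.219 mol.
pH = pKa + log([A⁻]/[HA]) = 4.82 + log(0.219/0.153) = 4.82 +0.156

pH = 4.98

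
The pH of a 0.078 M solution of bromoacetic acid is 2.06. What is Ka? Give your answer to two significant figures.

[H+] = 10^(-2.06) = 8.71 × 10^-3 M
At equilibrium [HA] = 0.078 − 8.71 × 10^-3 = 6.93 × 10^-2 M
Ka = [H+][A-]/[HA] = (8.71 × 10^-3)² / 6.93 × 10^-2 = 1.1 × 10^-3

Ka = 1.1 × 10^-3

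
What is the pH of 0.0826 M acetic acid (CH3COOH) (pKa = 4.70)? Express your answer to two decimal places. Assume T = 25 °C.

CH3COOH ⇌ CH3COO- + H+
Ka = 10^(−4.70) = 2.00 × 10^-5
Ka = [H+]²/(0.0826 − [H+]) = 2.00 × 10^-5
Since Ka ≪ C₀, [H+] ≈ √(Ka·C₀) = 1.29 × 10^-3 M.
pH = −log(1.29 × 10^-3) = 2.89

pH = 2.89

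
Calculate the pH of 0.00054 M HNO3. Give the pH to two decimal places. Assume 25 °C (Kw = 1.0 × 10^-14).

pH = 3.27

HNO3 is a strong acid and dissociates completely, so [H+] = 0.00054 M.
pH = -log(0.00054) = 3.27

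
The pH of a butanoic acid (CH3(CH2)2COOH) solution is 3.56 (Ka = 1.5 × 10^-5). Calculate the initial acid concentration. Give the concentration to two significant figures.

[H+] = 10^(-3.56) = 2.75 × 10^-4 M = x
Ka = x²/(C₀ − x) ⇒ C₀ = x + x²/Ka
C₀ = 2.75 × 10^-4 + (2.75 × 10^-4)²/(1.5 × 10^-5) = 5.32 × 10^-3 M

C₀ = 5.3 × 10^-3 M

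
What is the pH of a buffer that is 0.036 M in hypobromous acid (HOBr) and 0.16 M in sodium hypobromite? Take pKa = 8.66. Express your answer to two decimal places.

pH = pKa + log([A⁻]/[HA]) = 8.66 + log(0.16/0.036)
pH = 8.66 + (+0.648) = 9.31

pH = 9.31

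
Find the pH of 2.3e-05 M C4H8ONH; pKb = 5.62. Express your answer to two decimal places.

pH = 8.80

C4H8ONH + H2O ⇌ C4H8ONH2+ + OH-
Kb = 10^(−5.62) = 2.40 × 10^-6
Kb = [OH-]²/(2.3e-05 − [OH-]) = 2.40 × 10^-6
The 5% rule fails; solving [OH-]² + Kb·[OH-] − Kb·C₀ = 0 exactly:
[OH-] = [−2.4e-06 + √(2.4e-06² + 2.21e-10)]/2 = 6.33 × 10^-6 M
pOH = −log(6.33 × 10^-6) = 5.20; pH = 14.00 − 5.20 = 8.80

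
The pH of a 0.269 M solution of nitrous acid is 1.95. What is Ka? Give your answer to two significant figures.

Ka = 4.9 × 10^-4

[H+] = 10^(-1.95) = 1.12 × 10^-2 M
At equilibrium [HA] = 0.269 − 1.12 × 10^-2 = 2.58 × 10^-1 M
Ka = [H+][A-]/[HA] = (1.12 × 10^-2)² / 2.58 × 10^-1 = 4.9 × 10^-4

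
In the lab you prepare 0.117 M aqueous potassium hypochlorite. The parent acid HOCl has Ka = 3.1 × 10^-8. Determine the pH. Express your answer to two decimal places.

pH = 10.29

OCl- is the conjugate base of the weak acid HOCl.
Kb = Kw/Ka = 1.0×10^-14 / 3.1 × 10^-8 = 3.23 × 10^-7
Kb = [OH-]²/(0.117 − [OH-]) = 3.23 × 10^-7
Neglecting [OH-] in the denominator: [OH-] = √(3.23 × 10^-7 × 0.117) = 1.94 × 10^-4 M
pOH = −log(1.94 × 10^-4) = 3.71; pH = 14.00 − 3.71 = 10.29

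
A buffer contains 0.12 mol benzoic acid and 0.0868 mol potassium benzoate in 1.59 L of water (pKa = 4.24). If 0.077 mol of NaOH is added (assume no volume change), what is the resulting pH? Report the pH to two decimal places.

OH- converts C6H5COOH to C6H5COO-: C6H5COOH → 0.043 mol, C6H5COO- → 0.164 mol.
pH = pKa + log(n_C6H5COO-/n_C6H5COOH) = 4.24 + log(0.164/0.043) = 4.24 + (+0.581)

pH = 4.82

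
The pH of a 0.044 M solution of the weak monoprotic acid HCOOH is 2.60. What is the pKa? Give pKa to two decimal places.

pKa = 3.82

[H+] = 10^(-2.60) = 2.51 × 10^-3 M
At equilibrium [HA] = 0.044 − 2.51 × 10^-3 = 4.15 × 10^-2 M
Ka = [H+][A-]/[HA] = (2.51 × 10^-3)² / 4.15 × 10^-2 = 1.52 × 10^-4
pKa = -log(1.52 × 10^-4) = 3.82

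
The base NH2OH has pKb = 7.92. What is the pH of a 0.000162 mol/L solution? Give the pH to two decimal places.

NH2OH + H2O ⇌ NH3OH+ + OH-
Kb = 10^(−7.92) = 1.20 × 10^-8
From the ICE table, Kb = [OH-]²/(0.000162 − [OH-]) = 1.20 × 10^-8.
Since Kb ≪ C₀, [OH-] ≈ √(Kb·C₀) = 1.39 × 10^-6 M.
Check: 0.86% ionized — well under 5%, approximation valid.
pOH = −log(1.39 × 10^-6) = 5.86; pH = 14.00 − 5.86 = 8.14

pH = 8.14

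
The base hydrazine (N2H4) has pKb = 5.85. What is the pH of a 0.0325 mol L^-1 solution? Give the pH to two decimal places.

pH = 10.33

N2H4 + H2O ⇌ N2H5+ + OH-
Kb = 10^(−5.85) = 1.41 × 10^-6
Let x = [OH-] at equilibrium. Kb = x²/(0.0325 − x).
Neglecting x in the denominator: x = √(1.41 × 10^-6 × 0.0325) = 2.14 × 10^-4 M
pOH = 3.67, so pH = 14.00 − pOH = 10.33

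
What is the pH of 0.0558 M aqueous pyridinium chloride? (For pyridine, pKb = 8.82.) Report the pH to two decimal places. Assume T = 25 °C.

pH = 3.22

C5H5NH+ is the conjugate acid of the weak base C5H5N.
Kb = 10^(−8.82) = 1.51 × 10^-9
Ka = Kw/Kb = 1.0×10^-14 / 1.51 × 10^-9 = 6.62 × 10^-6
From the ICE table, Ka = [H+]²/(0.0558 − [H+]) = 6.62 × 10^-6.
Assume [H+] ≪ 0.0558: [H+] ≈ √(6.62 × 10^-6 × 0.0558) = 6.08 × 10^-4 M
Check: 1.1% ionized — well under 5%, approximation valid.
pH = −log(6.08 × 10^-4) = 3.22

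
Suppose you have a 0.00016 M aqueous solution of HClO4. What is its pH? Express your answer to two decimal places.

HClO4 is a strong acid and dissociates completely, so [H+] = 0.00016 M.
pH = -log(0.00016) = 3.80

pH = 3.80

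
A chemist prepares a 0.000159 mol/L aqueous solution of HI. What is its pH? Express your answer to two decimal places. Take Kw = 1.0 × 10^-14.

HI is a strong acid and dissociates completely, so [H+] = 0.000159 M.
pH = -log(0.000159) = 3.80

pH = 3.80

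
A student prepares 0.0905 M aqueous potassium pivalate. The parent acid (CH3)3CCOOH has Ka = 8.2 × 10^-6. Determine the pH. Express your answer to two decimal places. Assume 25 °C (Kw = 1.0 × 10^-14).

(CH3)3CCOO- is the conjugate base of the weak acid (CH3)3CCOOH.
Kb = Kw/Ka = 1.0×10^-14 / 8.2 × 10^-6 = 1.22 × 10^-9
Kb = [OH-]²/(0.0905 − [OH-]) = 1.22 × 10^-9
Neglecting [OH-] in the denominator: [OH-] = √(1.22 × 10^-9 × 0.0905) = 1.05 × 10^-5 M
pOH = −log(1.05 × 10^-5) = 4.98; pH = 14.00 − 4.98 = 9.02

pH = 9.02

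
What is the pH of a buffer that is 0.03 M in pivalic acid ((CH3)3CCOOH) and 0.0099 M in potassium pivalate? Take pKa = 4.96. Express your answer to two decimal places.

pH = pKa + log([A⁻]/[HA]) = 4.96 + log(0.0099/0.03)
pH = 4.96 + (-0.481) = 4.48

pH = 4.48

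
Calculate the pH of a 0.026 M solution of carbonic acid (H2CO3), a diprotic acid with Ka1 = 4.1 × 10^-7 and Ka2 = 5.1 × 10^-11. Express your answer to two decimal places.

pH = 3.99

Ka1 ≫ Ka2, so treat the first dissociation as the only significant source of H+.
Ka1 = x²/(0.026 − x) = 4.1 × 10^-7
x ≈ √(4.1 × 10^-7 × 0.026) = 1.03 × 10^-4 M
pH = −log(1.03 × 10^-4) = 3.99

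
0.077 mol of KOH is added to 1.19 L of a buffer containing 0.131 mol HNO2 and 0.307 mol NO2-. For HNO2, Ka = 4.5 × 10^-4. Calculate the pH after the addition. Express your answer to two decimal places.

OH- converts HNO2 to NO2-: HNO2 → 0.054 mol, NO2- → 0.384 mol.
pKa = −log(4.5 × 10^-4) = 3.347
pH = pKa + log(n_NO2-/n_HNO2) = 3.347 + log(0.384/0.054) = 3.347 + (+0.852)

pH = 4.20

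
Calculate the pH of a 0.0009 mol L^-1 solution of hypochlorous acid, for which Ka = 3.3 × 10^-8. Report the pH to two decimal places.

pH = 5.26

HOCl ⇌ OCl- + H+
From the ICE table, Ka = [H+]²/(0.0009 − [H+]) = 3.3 × 10^-8.
Assume [H+] ≪ 0.0009: [H+] ≈ √(3.3 × 10^-8 × 0.0009) = 5.45 × 10^-6 M
([H+]/C₀ = 0.61% < 5%, so the approximation holds.)
pH = −log(5.45 × 10^-6) = 5.26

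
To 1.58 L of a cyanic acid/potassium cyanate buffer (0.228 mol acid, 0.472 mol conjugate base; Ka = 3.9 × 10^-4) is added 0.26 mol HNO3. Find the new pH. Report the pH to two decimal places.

After neutralization: n(HOCN) = 0.488 mol, n(OCN-) = 0.212 mol.
pKa = −log(3.9 × 10^-4) = 3.409
pH = pKa + log([A⁻]/[HA]) = 3.409 + log(0.212/0.488) = 3.409 -0.362

pH = 3.05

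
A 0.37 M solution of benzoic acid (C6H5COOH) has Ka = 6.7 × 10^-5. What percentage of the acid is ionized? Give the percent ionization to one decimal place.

C6H5COOH ⇌ C6H5COO- + H+; let x = [H+] at equilibrium.
x ≈ √(Ka·C₀) = √(6.7 × 10^-5 × 0.37) = 4.98 × 10^-3 M
% ionization = x/C₀ × 100% = 4.98 × 10^-3/0.37 × 100% = 1.3%

1.3%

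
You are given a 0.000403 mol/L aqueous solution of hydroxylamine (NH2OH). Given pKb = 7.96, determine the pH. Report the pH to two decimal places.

NH2OH + H2O ⇌ NH3OH+ + OH-
Kb = 10^(−7.96) = 1.10 × 10^-8
Kb = [OH-]²/(0.000403 − [OH-]) = 1.10 × 10^-8
Assume [OH-] ≪ 0.000403: [OH-] ≈ √(1.10 × 10^-8 × 0.000403) = 2.11 × 10^-6 M
pOH = 5.68, so pH = 14.00 − pOH = 8.32

pH = 8.32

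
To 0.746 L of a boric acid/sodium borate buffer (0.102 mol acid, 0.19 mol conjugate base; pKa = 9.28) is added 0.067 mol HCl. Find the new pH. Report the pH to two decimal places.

pH = 9.14

After neutralization: n(B(OH)3) = 0.169 mol, n(B(OH)4-) = 0.123 mol.
pH = pKa + log([A⁻]/[HA]) = 9.28 + log(0.123/0.169) = 9.28 -0.138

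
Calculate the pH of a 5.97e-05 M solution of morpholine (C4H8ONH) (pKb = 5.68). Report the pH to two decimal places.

C4H8ONH + H2O ⇌ C4H8ONH2+ + OH-
Kb = 10^(−5.68) = 2.09 × 10^-6
From the ICE table, Kb = [OH-]²/(5.97e-05 − [OH-]) = 2.09 × 10^-6.
Here C₀/Kb ≈ 28.6, so the small-[OH-] approximation fails. Use the quadratic:
[OH-] = (−Kb + √(Kb² + 4·Kb·C₀))/2 = 1.02 × 10^-5 M
pOH = 4.99, so pH = 14.00 − pOH = 9.01

pH = 9.01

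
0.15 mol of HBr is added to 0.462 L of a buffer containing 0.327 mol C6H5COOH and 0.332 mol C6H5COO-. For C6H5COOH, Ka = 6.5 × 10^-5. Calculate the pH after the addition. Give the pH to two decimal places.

After neutralization: n(C6H5COOH) = 0.477 mol, n(C6H5COO-) = 0.182 mol.
pKa = −log(6.5 × 10^-5) = 4.187
pH = pKa + log([A⁻]/[HA]) = 4.187 + log(0.182/0.477) = 4.187 -0.418

pH = 3.77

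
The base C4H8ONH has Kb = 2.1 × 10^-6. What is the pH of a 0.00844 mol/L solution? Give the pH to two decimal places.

pH = 10.12

C4H8ONH + H2O ⇌ C4H8ONH2+ + OH-
Kb = [OH-]²/(0.00844 − [OH-]) = 2.1 × 10^-6
Neglecting [OH-] in the denominator: [OH-] = √(2.1 × 10^-6 × 0.00844) = 1.33 × 10^-4 M
([OH-]/C₀ = 1.6% < 5%, so the approximation holds.)
pOH = 3.88, so pH = 14.00 − pOH = 10.12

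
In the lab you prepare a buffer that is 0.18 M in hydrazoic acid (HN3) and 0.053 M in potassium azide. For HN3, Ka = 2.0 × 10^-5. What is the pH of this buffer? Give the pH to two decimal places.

pH = 4.17

pKa = −log(2.0 × 10^-5) = 4.699
Henderson–Hasselbalch: pH = pKa + log([N3-]/[HN3]) = 4.699 + log(0.053/0.18)
pH = 4.699 + (-0.531) = 4.17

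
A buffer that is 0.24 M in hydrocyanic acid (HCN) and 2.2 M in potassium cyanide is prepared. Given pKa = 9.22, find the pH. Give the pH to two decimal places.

Henderson–Hasselbalch: pH = pKa + log([CN-]/[HCN]) = 9.22 + log(2.2/0.24)
pH = 9.22 + (+0.962) = 10.18

pH = 10.18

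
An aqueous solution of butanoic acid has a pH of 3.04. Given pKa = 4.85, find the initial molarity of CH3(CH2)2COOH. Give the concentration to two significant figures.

C₀ = 6.0 × 10^-2 M

[H+] = 10^(-3.04) = 9.12 × 10^-4 M = x
Ka = 10^(−4.85) = 1.41 × 10^-5
Ka = x²/(C₀ − x) ⇒ C₀ = x + x²/Ka
C₀ = 9.12 × 10^-4 + (9.12 × 10^-4)²/(1.41 × 10^-5) = 5.99 × 10^-2 M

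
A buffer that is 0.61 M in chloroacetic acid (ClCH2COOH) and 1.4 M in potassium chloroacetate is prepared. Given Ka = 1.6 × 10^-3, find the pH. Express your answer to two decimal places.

pKa = −log(1.6 × 10^-3) = 2.796
pH = pKa + log([A⁻]/[HA]) = 2.796 + log(1.4/0.61)
pH = 2.796 + (+0.361) = 3.16

pH = 3.16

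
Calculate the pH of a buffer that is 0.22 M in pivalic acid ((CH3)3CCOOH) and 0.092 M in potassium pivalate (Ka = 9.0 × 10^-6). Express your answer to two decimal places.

pH = 4.67

pKa = −log(9.0 × 10^-6) = 5.046
pH = pKa + log([A⁻]/[HA]) = 5.046 + log(0.092/0.22)
pH = 5.046 + (-0.379) = 4.67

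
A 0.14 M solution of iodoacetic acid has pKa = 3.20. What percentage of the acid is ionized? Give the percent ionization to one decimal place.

ICH2COOH ⇌ ICH2COO- + H+; let x = [H+] at equilibrium.
Ka = 10^(−3.20) = 6.31 × 10^-4
Ka = x²/(C₀ − x); solving the quadratic gives x = 9.09 × 10^-3 M.
% ionization = x/C₀ × 100% = 9.09 × 10^-3/0.14 × 100% = 6.5%

6.5%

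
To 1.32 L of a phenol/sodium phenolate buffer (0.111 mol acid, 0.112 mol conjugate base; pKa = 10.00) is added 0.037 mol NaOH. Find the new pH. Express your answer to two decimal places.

After neutralization: n(C6H5OH) = 0.074 mol, n(C6H5O-) = 0.149 mol.
Henderson–Hasselbalch with mole ratio 0.149/0.074: pH = 10.00 + (+0.304)

pH = 10.30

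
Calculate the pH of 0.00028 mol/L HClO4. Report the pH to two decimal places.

HClO4 is a strong acid and dissociates completely, so [H+] = 0.00028 M.
pH = -log(0.00028) = 3.55

pH = 3.55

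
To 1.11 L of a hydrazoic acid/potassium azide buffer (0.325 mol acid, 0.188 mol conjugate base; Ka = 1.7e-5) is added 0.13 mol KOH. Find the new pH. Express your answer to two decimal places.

OH- converts HN3 to N3-: HN3 → 0.195 mol, N3- → 0.318 mol.
pKa = −log(1.7 × 10^-5) = 4.770
Henderson–Hasselbalch with mole ratio 0.318/0.195: pH = 4.770 + (+0.212)

pH = 4.98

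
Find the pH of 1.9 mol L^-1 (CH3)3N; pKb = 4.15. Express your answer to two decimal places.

(CH3)3N + H2O ⇌ (CH3)3NH+ + OH-
Kb = 10^(−4.15) = 7.08 × 10^-5
Kb = x²/(1.9 − x) = 7.08 × 10^-5
Assume x ≪ 1.9: x ≈ √(7.08 × 10^-5 × 1.9) = 1.16 × 10^-2 M
(x/C₀ = 0.61% < 5%, so the approximation holds.)
pOH = −log(1.16 × 10^-2) = 1.94; pH = 14.00 − 1.94 = 12.06

pH = 12.06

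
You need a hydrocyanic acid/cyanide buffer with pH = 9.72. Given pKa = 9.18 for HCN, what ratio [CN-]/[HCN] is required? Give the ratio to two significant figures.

pH = pKa + log(r) ⇒ log(r) = 9.72 − 9.18 = +0.54
r = [CN-]/[HCN] = 10^(+0.54) = 3.47

ratio = 3.5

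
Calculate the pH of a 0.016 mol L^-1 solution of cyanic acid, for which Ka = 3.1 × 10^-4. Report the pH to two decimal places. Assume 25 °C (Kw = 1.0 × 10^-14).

HOCN ⇌ OCN- + H+
From the ICE table, Ka = [H+]²/(0.016 − [H+]) = 3.1 × 10^-4.
[H+] is not negligible relative to C₀; solve [H+]² + 0.00031·[H+] − 4.96e-06 = 0.
[H+] = [−0.00031 + √(0.00031² + 1.98e-05)]/2 = 2.08 × 10^-3 M
pH = −log[H+] = −log(2.08 × 10^-3) = 2.68

pH = 2.68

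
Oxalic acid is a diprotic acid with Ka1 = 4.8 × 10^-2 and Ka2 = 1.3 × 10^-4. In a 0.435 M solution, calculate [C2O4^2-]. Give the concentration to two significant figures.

First ionization gives [H+] ≈ [HC2O4-] = 1.22 × 10^-1 M.
Second step: Ka2 = [H+][C2O4^2-]/[HC2O4-] ≈ [C2O4^2-] (since [H+] ≈ [HC2O4-]).
So [C2O4^2-] ≈ Ka2.

1.3 × 10^-4 M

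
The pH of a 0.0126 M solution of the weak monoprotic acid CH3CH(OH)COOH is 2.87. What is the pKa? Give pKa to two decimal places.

pKa = 3.79

[H+] = 10^(-2.87) = 1.35 × 10^-3 M
At equilibrium [HA] = 0.0126 − 1.35 × 10^-3 = 1.12 × 10^-2 M
Ka = [H+][A-]/[HA] = (1.35 × 10^-3)² / 1.12 × 10^-2 = 1.63 × 10^-4
pKa = -log(1.63 × 10^-4) = 3.79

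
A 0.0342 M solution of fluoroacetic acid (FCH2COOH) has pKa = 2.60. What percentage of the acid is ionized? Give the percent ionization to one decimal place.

23.7%

FCH2COOH ⇌ FCH2COO- + H+; let x = [H+] at equilibrium.
Ka = 10^(−2.60) = 2.51 × 10^-3
Ka = x²/(C₀ − x); solving the quadratic gives x = 8.09 × 10^-3 M.
% ionization = x/C₀ × 100% = 8.09 × 10^-3/0.0342 × 100% = 23.7%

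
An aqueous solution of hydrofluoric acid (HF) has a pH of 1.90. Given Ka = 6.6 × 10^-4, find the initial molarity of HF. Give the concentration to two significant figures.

[H+] = 10^(-1.90) = 1.26 × 10^-2 M = x
Ka = x²/(C₀ − x) ⇒ C₀ = x + x²/Ka
C₀ = 1.26 × 10^-2 + (1.26 × 10^-2)²/(6.6 × 10^-4) = 2.53 × 10^-1 M

C₀ = 2.5 × 10^-1 M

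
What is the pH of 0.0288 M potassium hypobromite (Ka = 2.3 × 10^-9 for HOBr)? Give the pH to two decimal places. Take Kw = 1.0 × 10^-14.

OBr- is the conjugate base of the weak acid HOBr.
Kb = Kw/Ka = 1.0×10^-14 / 2.3 × 10^-9 = 4.35 × 10^-6
Kb = [OH-]²/(0.0288 − [OH-]) = 4.35 × 10^-6
Neglecting [OH-] in the denominator: [OH-] = √(4.35 × 10^-6 × 0.0288) = 3.54 × 10^-4 M
([OH-]/C₀ = 1.2% < 5%, so the approximation holds.)
pOH = 3.45, so pH = 14.00 − pOH = 10.55

pH = 10.55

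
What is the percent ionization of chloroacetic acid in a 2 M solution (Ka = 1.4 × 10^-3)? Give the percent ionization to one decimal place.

ClCH2COOH ⇌ ClCH2COO- + H+; let x = [H+] at equilibrium.
x ≈ √(Ka·C₀) = √(1.4 × 10^-3 × 2) = 5.29 × 10^-2 M
% ionization = x/C₀ × 100% = 5.29 × 10^-2/2 × 100% = 2.6%

2.6%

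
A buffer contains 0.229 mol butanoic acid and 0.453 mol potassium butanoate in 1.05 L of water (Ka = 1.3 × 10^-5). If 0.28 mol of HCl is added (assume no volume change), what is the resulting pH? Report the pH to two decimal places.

pH = 4.42

After neutralization: n(CH3(CH2)2COOH) = 0.509 mol, n(CH3(CH2)2COO-) = 0.173 mol.
pKa = −log(1.3 × 10^-5) = 4.886
pH = pKa + log(n_CH3(CH2)2COO-/n_CH3(CH2)2COOH) = 4.886 + log(0.173/0.509) = 4.886 + (-0.469)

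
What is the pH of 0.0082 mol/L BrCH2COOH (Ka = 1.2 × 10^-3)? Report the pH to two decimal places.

pH = 2.59

BrCH2COOH ⇌ BrCH2COO- + H+
From the ICE table, Ka = [H+]²/(0.0082 − [H+]) = 1.2 × 10^-3.
[H+] is not negligible relative to C₀; solve [H+]² + 0.0012·[H+] − 9.84e-06 = 0.
[H+] = [−0.0012 + √(0.0012² + 3.94e-05)]/2 = 2.59 × 10^-3 M
pH = −log(2.59 × 10^-3) = 2.59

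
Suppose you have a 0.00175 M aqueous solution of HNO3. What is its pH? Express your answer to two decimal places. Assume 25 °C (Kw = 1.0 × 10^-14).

HNO3 is a strong acid and dissociates completely, so [H+] = 0.00175 M.
pH = -log(0.00175) = 2.76

pH = 2.76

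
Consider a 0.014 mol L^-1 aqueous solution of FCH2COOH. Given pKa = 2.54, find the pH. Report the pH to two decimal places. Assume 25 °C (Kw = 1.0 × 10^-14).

FCH2COOH ⇌ FCH2COO- + H+
Ka = 10^(−2.54) = 2.88 × 10^-3
From the ICE table, Ka = x²/(0.014 − x) = 2.88 × 10^-3.
The 5% rule fails; solving x² + Ka·x − Ka·C₀ = 0 exactly:
x = (−Ka + √(Ka² + 4·Ka·C₀))/2 = 5.07 × 10^-3 M
pH = −log[H+] = −log(5.07 × 10^-3) = 2.29

pH = 2.29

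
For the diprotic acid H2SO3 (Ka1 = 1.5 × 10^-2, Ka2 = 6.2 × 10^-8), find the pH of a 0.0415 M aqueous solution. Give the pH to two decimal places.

Ka1 ≫ Ka2, so treat the first dissociation as the only significant source of H+.
Ka1 = x²/(0.0415 − x) = 1.5 × 10^-2
Solving the quadratic: x = (−Ka1 + √(Ka1² + 4·Ka1·C₀))/2 = 1.86 × 10^-2 M
pH = −log(1.86 × 10^-2) = 1.73

pH = 1.73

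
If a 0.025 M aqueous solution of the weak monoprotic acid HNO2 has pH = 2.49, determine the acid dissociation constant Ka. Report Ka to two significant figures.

Ka = 4.8 × 10^-4

[H+] = 10^(-2.49) = 3.24 × 10^-3 M
At equilibrium [HA] = 0.025 − 3.24 × 10^-3 = 2.18 × 10^-2 M
Ka = [H+][A-]/[HA] = (3.24 × 10^-3)² / 2.18 × 10^-2 = 4.8 × 10^-4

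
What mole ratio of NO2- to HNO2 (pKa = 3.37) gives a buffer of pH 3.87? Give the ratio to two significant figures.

ratio = 3.2

pH = pKa + log(r) ⇒ log(r) = 3.87 − 3.37 = +0.50
r = [NO2-]/[HNO2] = 10^(+0.50) = 3.16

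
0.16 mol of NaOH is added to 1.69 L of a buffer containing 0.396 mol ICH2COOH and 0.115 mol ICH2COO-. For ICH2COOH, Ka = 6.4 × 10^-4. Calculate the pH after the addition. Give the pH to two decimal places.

After neutralization: n(ICH2COOH) = 0.236 mol, n(ICH2COO-) = 0.275 mol.
pKa = −log(6.4 × 10^-4) = 3.194
pH = pKa + log([A⁻]/[HA]) = 3.194 + log(0.275/0.236) = 3.194 +0.066

pH = 3.26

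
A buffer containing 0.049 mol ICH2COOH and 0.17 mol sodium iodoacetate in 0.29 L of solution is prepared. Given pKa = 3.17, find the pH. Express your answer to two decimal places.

pH = 3.71

Using pH = pKa + log([base]/[acid]) with [base]/[acid] = 0.17/0.049:
pH = 3.17 + (+0.540) = 3.71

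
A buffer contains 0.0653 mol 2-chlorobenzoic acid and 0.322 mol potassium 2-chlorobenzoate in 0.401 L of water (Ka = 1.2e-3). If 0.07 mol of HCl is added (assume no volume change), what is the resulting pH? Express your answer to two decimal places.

pH = 3.19

After neutralization: n(ClC6H4COOH) = 0.135 mol, n(ClC6H4COO-) = 0.252 mol.
pKa = −log(1.2 × 10^-3) = 2.921
pH = pKa + log(n_ClC6H4COO-/n_ClC6H4COOH) = 2.921 + log(0.252/0.135) = 2.921 + (+0.271)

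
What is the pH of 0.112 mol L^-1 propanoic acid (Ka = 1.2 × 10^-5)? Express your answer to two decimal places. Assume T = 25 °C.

CH3CH2COOH ⇌ CH3CH2COO- + H+
From the ICE table, Ka = [H+]²/(0.112 − [H+]) = 1.2 × 10^-5.
Assume [H+] ≪ 0.112: [H+] ≈ √(1.2 × 10^-5 × 0.112) = 1.16 × 10^-3 M
Check: 1% ionized — well under 5%, approximation valid.
pH = −log[H+] = −log(1.16 × 10^-3) = 2.94

pH = 2.94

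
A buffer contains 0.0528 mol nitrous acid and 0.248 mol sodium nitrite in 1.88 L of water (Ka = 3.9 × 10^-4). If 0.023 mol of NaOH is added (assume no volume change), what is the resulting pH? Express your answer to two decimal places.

pH = 4.37

OH- converts HNO2 to NO2-: HNO2 → 0.0298 mol, NO2- → 0.271 mol.
pKa = −log(3.9 × 10^-4) = 3.409
Henderson–Hasselbalch with mole ratio 0.271/0.0298: pH = 3.409 + (+0.959)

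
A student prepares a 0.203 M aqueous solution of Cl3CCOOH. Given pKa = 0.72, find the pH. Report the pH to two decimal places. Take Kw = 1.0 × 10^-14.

Cl3CCOOH ⇌ Cl3CCOO- + H+
Ka = 10^(−0.72) = 1.91 × 10^-1
Ka = [H+]²/(0.203 − [H+]) = 1.91 × 10^-1
Here C₀/Ka ≈ 1.06, so the small-[H+] approximation fails. Use the quadratic:
[H+] = [−0.191 + √(0.191² + 0.155)]/2 = 1.23 × 10^-1 M
pH = −log(1.23 × 10^-1) = 0.91

pH = 0.91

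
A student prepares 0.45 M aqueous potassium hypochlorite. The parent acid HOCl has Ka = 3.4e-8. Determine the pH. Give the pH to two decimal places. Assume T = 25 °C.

pH = 10.56

OCl- is the conjugate base of the weak acid HOCl.
Kb = Kw/Ka = 1.0×10^-14 / 3.4 × 10^-8 = 2.94 × 10^-7
From the ICE table, Kb = [OH-]²/(0.45 − [OH-]) = 2.94 × 10^-7.
Since Kb ≪ C₀, [OH-] ≈ √(Kb·C₀) = 3.64 × 10^-4 M.
pOH = 3.44, so pH = 14.00 − pOH = 10.56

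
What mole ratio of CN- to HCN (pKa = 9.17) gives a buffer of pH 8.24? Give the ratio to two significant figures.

pH = pKa + log(r) ⇒ log(r) = 8.24 − 9.17 = -0.93
r = [CN-]/[HCN] = 10^(-0.93) = 0.117

ratio = 0.12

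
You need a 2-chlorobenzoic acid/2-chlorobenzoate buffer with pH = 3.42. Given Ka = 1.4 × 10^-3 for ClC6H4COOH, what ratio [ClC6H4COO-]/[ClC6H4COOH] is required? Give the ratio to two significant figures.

pKa = -log(1.4 × 10^-3) = 2.854
pH = pKa + log(r) ⇒ log(r) = 3.42 − 2.854 = +0.566
r = [ClC6H4COO-]/[ClC6H4COOH] = 10^(+0.566) = 3.68

ratio = 3.7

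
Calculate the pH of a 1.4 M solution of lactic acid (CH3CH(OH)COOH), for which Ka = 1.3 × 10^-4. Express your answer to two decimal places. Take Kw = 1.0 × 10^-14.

CH3CH(OH)COOH ⇌ CH3CH(OH)COO- + H+
Ka = x²/(1.4 − x) = 1.3 × 10^-4
Neglecting x in the denominator: x = √(1.3 × 10^-4 × 1.4) = 1.35 × 10^-2 M
Check: 0.96% ionized — well under 5%, approximation valid.
pH = −log[H+] = −log(1.35 × 10^-2) = 1.87

pH = 1.87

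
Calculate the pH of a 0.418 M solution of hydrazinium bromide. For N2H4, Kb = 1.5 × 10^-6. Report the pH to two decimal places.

pH = 4.28

N2H5+ is the conjugate acid of the weak base N2H4.
Ka = Kw/Kb = 1.0×10^-14 / 1.5 × 10^-6 = 6.67 × 10^-9
From the ICE table, Ka = x²/(0.418 − x) = 6.67 × 10^-9.
Since Ka ≪ C₀, x ≈ √(Ka·C₀) = 5.28 × 10^-5 M.
Check: 0.013% ionized — well under 5%, approximation valid.
pH = −log[H+] = −log(5.28 × 10^-5) = 4.28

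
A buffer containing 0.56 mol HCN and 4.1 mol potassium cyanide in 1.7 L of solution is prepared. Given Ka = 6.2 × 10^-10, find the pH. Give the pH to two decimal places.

pKa = −log(6.2 × 10^-10) = 9.208
Using pH = pKa + log([base]/[acid]) with [base]/[acid] = 4.1/0.56:
pH = 9.208 + (+0.865) = 10.07

pH = 10.07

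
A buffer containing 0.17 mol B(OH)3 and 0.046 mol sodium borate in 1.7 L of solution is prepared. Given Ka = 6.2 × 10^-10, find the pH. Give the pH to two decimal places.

pKa = −log(6.2 × 10^-10) = 9.208
pH = pKa + log([A⁻]/[HA]) = 9.208 + log(0.046/0.17)
pH = 9.208 + (-0.568) = 8.64

pH = 8.64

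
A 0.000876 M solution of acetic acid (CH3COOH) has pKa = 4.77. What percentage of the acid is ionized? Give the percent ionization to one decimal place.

13.0%

CH3COOH ⇌ CH3COO- + H+; let x = [H+] at equilibrium.
Ka = 10^(−4.77) = 1.70 × 10^-5
Ka = x²/(C₀ − x); solving the quadratic gives x = 1.14 × 10^-4 M.
Fraction ionized = 1.14 × 10^-4 / 0.000876 = 0.1301 → 13.0%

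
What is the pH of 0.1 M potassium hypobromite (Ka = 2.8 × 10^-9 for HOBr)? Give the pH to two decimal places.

OBr- is the conjugate base of the weak acid HOBr.
Kb = Kw/Ka = 1.0×10^-14 / 2.8 × 10^-9 = 3.57 × 10^-6
Kb = x²/(0.1 − x) = 3.57 × 10^-6
Since Kb ≪ C₀, x ≈ √(Kb·C₀) = 5.97 × 10^-4 M.
pOH = −log(5.97 × 10^-4) = 3.22; pH = 14.00 − 3.22 = 10.78

pH = 10.78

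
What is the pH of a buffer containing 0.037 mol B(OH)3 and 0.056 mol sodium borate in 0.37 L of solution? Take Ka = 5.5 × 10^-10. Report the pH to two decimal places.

pH = 9.44

pKa = −log(5.5 × 10^-10) = 9.260
Henderson–Hasselbalch: pH = pKa + log([B(OH)4-]/[B(OH)3]) = 9.260 + log(0.056/0.037)
pH = 9.260 + (+0.180) = 9.44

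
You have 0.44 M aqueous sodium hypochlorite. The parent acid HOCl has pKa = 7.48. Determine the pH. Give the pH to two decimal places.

OCl- is the conjugate base of the weak acid HOCl.
Ka = 10^(−7.48) = 3.31 × 10^-8
Kb = Kw/Ka = 1.0×10^-14 / 3.31 × 10^-8 = 3.02 × 10^-7
Kb = [OH-]²/(0.44 − [OH-]) = 3.02 × 10^-7
Since Kb ≪ C₀, [OH-] ≈ √(Kb·C₀) = 3.65 × 10^-4 M.
([OH-]/C₀ = 0.083% < 5%, so the approximation holds.)
pOH = −log(3.65 × 10^-4) = 3.44; pH = 14.00 − 3.44 = 10.56

pH = 10.56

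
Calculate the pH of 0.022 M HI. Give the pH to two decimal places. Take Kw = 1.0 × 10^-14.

HI is a strong acid and dissociates completely, so [H+] = 0.022 M.
pH = -log(0.022) = 1.66

pH = 1.66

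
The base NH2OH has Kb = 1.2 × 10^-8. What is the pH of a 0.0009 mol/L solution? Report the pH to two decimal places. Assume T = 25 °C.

NH2OH + H2O ⇌ NH3OH+ + OH-
From the ICE table, Kb = [OH-]²/(0.0009 − [OH-]) = 1.2 × 10^-8.
Since Kb ≪ C₀, [OH-] ≈ √(Kb·C₀) = 3.29 × 10^-6 M.
([OH-]/C₀ = 0.37% < 5%, so the approximation holds.)
pOH = −log(3.29 × 10^-6) = 5.48; pH = 14.00 − 5.48 = 8.52

pH = 8.52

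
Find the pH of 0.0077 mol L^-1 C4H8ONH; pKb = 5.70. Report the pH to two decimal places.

C4H8ONH + H2O ⇌ C4H8ONH2+ + OH-
Kb = 10^(−5.70) = 2.00 × 10^-6
Let x = [OH-] at equilibrium. Kb = x²/(0.0077 − x).
Assume x ≪ 0.0077: x ≈ √(2.00 × 10^-6 × 0.0077) = 1.24 × 10^-4 M
pOH = −log(1.24 × 10^-4) = 3.91; pH = 14.00 − 3.91 = 10.09

pH = 10.09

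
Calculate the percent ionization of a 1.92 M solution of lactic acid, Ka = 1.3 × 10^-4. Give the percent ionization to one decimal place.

0.8%

CH3CH(OH)COOH ⇌ CH3CH(OH)COO- + H+; let x = [H+] at equilibrium.
x ≈ √(Ka·C₀) = √(1.3 × 10^-4 × 1.92) = 1.58 × 10^-2 M
% ionization = x/C₀ × 100% = 1.58 × 10^-2/1.92 × 100% = 0.8%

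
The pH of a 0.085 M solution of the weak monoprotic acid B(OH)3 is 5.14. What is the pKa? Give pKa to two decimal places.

pKa = 9.21

[H+] = 10^(-5.14) = 7.24 × 10^-6 M
At equilibrium [HA] = 0.085 − 7.24 × 10^-6 = 8.50 × 10^-2 M
Ka = [H+][A-]/[HA] = (7.24 × 10^-6)² / 8.50 × 10^-2 = 6.17 × 10^-10
pKa = -log(6.17 × 10^-10) = 9.21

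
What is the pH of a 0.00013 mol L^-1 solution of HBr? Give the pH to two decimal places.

pH = 3.89

HBr is a strong acid and dissociates completely, so [H+] = 0.00013 M.
pH = -log(0.00013) = 3.89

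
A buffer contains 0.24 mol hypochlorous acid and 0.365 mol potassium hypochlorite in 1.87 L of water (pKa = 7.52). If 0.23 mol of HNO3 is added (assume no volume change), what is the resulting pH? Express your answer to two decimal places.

Added H+ converts OCl- to HOCl: HOCl → 0.47 mol, OCl- → 0.135 mol.
pH = pKa + log(n_OCl-/n_HOCl) = 7.52 + log(0.135/0.47) = 7.52 + (-0.542)

pH = 6.98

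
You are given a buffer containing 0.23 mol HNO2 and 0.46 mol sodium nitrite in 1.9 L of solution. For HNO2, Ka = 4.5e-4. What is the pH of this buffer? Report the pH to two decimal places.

pKa = −log(4.5 × 10^-4) = 3.347
Using pH = pKa + log([base]/[acid]) with [base]/[acid] = 0.46/0.23:
pH = 3.347 + (+0.301) = 3.65

pH = 3.65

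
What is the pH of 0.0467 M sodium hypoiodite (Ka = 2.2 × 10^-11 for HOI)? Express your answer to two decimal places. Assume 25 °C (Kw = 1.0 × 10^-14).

OI- is the conjugate base of the weak acid HOI.
Kb = Kw/Ka = 1.0×10^-14 / 2.2 × 10^-11 = 4.55 × 10^-4
Kb = x²/(0.0467 − x) = 4.55 × 10^-4
Here C₀/Kb ≈ 103, so the small-x approximation fails. Use the quadratic:
x = [−0.000455 + √(0.000455² + 8.5e-05)]/2 = 4.39 × 10^-3 M
pOH = −log(4.39 × 10^-3) = 2.36; pH = 14.00 − 2.36 = 11.64

pH = 11.64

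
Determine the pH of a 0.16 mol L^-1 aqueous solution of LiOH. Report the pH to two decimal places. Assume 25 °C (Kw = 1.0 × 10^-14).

LiOH is a strong base; [OH-] = 0.16 M.
pOH = -log(0.16) = 0.80
pH = 14.00 - 0.80 = 13.20

pH = 13.20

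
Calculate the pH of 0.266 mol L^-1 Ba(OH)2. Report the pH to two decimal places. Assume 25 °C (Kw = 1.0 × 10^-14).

Ba(OH)2 is a strong base (each formula unit releases 2 OH-); [OH-] = 0.532 M.
pOH = -log(0.532) = 0.27
pH = 14.00 - 0.27 = 13.73

pH = 13.73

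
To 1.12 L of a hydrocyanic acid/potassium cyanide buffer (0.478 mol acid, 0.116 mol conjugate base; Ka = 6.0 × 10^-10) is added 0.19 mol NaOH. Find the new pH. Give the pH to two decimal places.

OH- converts HCN to CN-: HCN → 0.288 mol, CN- → 0.306 mol.
pKa = −log(6.0 × 10^-10) = 9.222
Henderson–Hasselbalch with mole ratio 0.306/0.288: pH = 9.222 + (+0.026)

pH = 9.25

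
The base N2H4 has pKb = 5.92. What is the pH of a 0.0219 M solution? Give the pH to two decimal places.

pH = 10.21

N2H4 + H2O ⇌ N2H5+ + OH-
Kb = 10^(−5.92) = 1.20 × 10^-6
Kb = [OH-]²/(0.0219 − [OH-]) = 1.20 × 10^-6
Since Kb ≪ C₀, [OH-] ≈ √(Kb·C₀) = 1.62 × 10^-4 M.
([OH-]/C₀ = 0.74% < 5%, so the approximation holds.)
pOH = −log(1.62 × 10^-4) = 3.79; pH = 14.00 − 3.79 = 10.21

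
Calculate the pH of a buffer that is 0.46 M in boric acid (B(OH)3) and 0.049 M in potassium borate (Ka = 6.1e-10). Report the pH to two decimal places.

pKa = −log(6.1 × 10^-10) = 9.215
pH = pKa + log([A⁻]/[HA]) = 9.215 + log(0.049/0.46)
pH = 9.215 + (-0.973) = 8.24

pH = 8.24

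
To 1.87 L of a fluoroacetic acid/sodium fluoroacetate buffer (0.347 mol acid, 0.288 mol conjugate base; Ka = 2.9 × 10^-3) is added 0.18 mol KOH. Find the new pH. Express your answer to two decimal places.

OH- converts FCH2COOH to FCH2COO-: FCH2COOH → 0.167 mol, FCH2COO- → 0.468 mol.
pKa = −log(2.9 × 10^-3) = 2.538
pH = pKa + log([A⁻]/[HA]) = 2.538 + log(0.468/0.167) = 2.538 +0.448

pH = 2.99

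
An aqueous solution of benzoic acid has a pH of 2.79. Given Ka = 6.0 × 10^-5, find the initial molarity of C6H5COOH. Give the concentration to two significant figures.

[H+] = 10^(-2.79) = 1.62 × 10^-3 M = x
Ka = x²/(C₀ − x) ⇒ C₀ = x + x²/Ka
C₀ = 1.62 × 10^-3 + (1.62 × 10^-3)²/(6.0 × 10^-5) = 4.54 × 10^-2 M

C₀ = 4.5 × 10^-2 M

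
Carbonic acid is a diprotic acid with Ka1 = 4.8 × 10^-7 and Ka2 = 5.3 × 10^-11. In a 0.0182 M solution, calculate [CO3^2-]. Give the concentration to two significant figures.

First ionization gives [H+] ≈ [HCO3-] = 9.35 × 10^-5 M.
Second step: Ka2 = [H+][CO3^2-]/[HCO3-] ≈ [CO3^2-] (since [H+] ≈ [HCO3-]).
So [CO3^2-] ≈ Ka2.

5.3 × 10^-11 M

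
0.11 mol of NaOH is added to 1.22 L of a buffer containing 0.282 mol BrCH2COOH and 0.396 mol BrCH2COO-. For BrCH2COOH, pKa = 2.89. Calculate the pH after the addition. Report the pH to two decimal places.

pH = 3.36

After neutralization: n(BrCH2COOH) = 0.172 mol, n(BrCH2COO-) = 0.506 mol.
pH = pKa + log(n_BrCH2COO-/n_BrCH2COOH) = 2.89 + log(0.506/0.172) = 2.89 + (+0.469)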